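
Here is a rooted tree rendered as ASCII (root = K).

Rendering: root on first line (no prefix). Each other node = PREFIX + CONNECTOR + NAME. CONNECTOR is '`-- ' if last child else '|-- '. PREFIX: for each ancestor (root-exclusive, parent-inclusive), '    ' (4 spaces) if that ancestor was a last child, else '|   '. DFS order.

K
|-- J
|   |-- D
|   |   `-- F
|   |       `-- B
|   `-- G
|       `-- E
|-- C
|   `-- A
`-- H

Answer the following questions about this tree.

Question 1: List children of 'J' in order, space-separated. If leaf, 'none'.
Node J's children (from adjacency): D, G

Answer: D G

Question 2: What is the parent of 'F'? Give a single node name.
Scan adjacency: F appears as child of D

Answer: D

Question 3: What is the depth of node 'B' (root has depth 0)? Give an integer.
Path from root to B: K -> J -> D -> F -> B
Depth = number of edges = 4

Answer: 4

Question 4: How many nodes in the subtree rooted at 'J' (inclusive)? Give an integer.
Subtree rooted at J contains: B, D, E, F, G, J
Count = 6

Answer: 6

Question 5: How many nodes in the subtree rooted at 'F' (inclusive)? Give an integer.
Subtree rooted at F contains: B, F
Count = 2

Answer: 2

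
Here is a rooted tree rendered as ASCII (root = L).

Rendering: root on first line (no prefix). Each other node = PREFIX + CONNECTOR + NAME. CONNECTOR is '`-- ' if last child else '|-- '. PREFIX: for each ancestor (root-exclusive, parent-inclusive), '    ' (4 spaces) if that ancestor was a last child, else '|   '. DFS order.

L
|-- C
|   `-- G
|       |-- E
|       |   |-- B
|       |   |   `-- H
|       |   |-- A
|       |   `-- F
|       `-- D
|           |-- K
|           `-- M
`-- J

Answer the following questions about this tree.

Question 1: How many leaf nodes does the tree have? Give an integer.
Leaves (nodes with no children): A, F, H, J, K, M

Answer: 6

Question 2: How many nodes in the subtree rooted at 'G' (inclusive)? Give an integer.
Subtree rooted at G contains: A, B, D, E, F, G, H, K, M
Count = 9

Answer: 9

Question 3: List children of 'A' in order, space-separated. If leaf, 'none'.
Node A's children (from adjacency): (leaf)

Answer: none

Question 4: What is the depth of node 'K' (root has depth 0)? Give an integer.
Path from root to K: L -> C -> G -> D -> K
Depth = number of edges = 4

Answer: 4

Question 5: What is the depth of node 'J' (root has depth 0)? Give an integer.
Answer: 1

Derivation:
Path from root to J: L -> J
Depth = number of edges = 1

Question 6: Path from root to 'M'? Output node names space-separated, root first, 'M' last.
Answer: L C G D M

Derivation:
Walk down from root: L -> C -> G -> D -> M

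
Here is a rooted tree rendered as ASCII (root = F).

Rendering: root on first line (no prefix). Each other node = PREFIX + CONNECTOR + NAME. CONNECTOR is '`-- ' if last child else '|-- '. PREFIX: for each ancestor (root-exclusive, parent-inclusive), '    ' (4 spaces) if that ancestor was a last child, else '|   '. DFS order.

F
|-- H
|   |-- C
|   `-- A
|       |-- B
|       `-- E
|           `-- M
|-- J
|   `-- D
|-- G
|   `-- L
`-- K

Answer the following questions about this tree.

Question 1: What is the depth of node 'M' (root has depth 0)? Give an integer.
Path from root to M: F -> H -> A -> E -> M
Depth = number of edges = 4

Answer: 4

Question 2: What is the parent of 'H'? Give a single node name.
Scan adjacency: H appears as child of F

Answer: F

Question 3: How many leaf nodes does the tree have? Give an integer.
Answer: 6

Derivation:
Leaves (nodes with no children): B, C, D, K, L, M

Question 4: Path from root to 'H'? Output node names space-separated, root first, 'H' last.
Answer: F H

Derivation:
Walk down from root: F -> H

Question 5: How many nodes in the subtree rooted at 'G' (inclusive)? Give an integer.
Subtree rooted at G contains: G, L
Count = 2

Answer: 2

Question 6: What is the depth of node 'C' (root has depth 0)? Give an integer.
Answer: 2

Derivation:
Path from root to C: F -> H -> C
Depth = number of edges = 2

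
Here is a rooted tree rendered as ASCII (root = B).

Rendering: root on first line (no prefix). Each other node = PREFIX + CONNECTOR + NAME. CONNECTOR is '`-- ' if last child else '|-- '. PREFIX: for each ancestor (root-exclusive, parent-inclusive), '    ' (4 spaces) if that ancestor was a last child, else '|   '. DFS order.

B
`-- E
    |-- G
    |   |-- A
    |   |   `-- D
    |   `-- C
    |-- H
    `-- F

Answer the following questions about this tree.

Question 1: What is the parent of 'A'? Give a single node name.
Scan adjacency: A appears as child of G

Answer: G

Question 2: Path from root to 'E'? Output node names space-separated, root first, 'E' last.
Walk down from root: B -> E

Answer: B E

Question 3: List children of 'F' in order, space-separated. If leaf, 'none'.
Node F's children (from adjacency): (leaf)

Answer: none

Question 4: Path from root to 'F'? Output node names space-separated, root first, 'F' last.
Walk down from root: B -> E -> F

Answer: B E F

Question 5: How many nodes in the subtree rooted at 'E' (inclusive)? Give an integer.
Answer: 7

Derivation:
Subtree rooted at E contains: A, C, D, E, F, G, H
Count = 7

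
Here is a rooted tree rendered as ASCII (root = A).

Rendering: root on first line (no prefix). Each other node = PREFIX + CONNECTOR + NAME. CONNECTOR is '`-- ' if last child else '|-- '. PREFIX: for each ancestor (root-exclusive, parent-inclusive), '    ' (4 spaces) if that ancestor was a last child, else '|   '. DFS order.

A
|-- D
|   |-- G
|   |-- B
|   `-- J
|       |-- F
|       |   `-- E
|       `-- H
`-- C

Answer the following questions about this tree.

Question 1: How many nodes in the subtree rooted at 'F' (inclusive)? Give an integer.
Subtree rooted at F contains: E, F
Count = 2

Answer: 2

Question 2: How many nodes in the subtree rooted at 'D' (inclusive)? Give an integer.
Answer: 7

Derivation:
Subtree rooted at D contains: B, D, E, F, G, H, J
Count = 7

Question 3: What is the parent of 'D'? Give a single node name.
Scan adjacency: D appears as child of A

Answer: A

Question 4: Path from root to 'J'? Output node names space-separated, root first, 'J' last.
Walk down from root: A -> D -> J

Answer: A D J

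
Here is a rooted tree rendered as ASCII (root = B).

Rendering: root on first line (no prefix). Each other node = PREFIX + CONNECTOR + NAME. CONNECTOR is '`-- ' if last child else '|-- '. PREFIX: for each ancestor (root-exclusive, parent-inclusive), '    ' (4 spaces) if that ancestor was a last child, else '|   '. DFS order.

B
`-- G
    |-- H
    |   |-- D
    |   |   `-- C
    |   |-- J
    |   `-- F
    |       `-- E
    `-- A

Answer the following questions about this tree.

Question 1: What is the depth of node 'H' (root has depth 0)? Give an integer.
Path from root to H: B -> G -> H
Depth = number of edges = 2

Answer: 2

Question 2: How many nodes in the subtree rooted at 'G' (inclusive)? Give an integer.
Answer: 8

Derivation:
Subtree rooted at G contains: A, C, D, E, F, G, H, J
Count = 8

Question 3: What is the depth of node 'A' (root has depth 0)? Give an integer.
Path from root to A: B -> G -> A
Depth = number of edges = 2

Answer: 2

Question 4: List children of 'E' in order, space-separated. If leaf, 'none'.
Answer: none

Derivation:
Node E's children (from adjacency): (leaf)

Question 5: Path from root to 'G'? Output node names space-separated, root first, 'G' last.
Walk down from root: B -> G

Answer: B G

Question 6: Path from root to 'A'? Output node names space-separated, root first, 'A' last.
Answer: B G A

Derivation:
Walk down from root: B -> G -> A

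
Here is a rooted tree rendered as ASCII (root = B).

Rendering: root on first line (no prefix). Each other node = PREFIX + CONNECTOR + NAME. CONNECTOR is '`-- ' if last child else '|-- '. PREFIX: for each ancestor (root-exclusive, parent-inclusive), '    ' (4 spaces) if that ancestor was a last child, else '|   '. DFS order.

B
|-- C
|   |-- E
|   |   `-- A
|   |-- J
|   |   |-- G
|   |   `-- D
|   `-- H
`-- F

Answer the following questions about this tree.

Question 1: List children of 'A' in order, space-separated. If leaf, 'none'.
Node A's children (from adjacency): (leaf)

Answer: none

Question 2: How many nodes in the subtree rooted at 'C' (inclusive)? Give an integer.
Answer: 7

Derivation:
Subtree rooted at C contains: A, C, D, E, G, H, J
Count = 7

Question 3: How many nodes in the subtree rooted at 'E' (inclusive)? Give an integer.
Answer: 2

Derivation:
Subtree rooted at E contains: A, E
Count = 2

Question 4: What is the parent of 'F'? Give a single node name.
Scan adjacency: F appears as child of B

Answer: B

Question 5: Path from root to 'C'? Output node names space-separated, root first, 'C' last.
Answer: B C

Derivation:
Walk down from root: B -> C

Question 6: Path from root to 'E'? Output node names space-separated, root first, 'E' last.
Walk down from root: B -> C -> E

Answer: B C E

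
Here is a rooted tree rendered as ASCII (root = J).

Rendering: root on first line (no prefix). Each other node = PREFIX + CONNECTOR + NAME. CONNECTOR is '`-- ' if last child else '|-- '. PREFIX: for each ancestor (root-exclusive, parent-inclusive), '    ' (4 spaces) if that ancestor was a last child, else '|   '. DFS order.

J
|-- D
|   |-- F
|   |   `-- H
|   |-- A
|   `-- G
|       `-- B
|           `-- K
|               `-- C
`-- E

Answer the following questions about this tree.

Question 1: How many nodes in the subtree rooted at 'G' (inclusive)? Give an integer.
Subtree rooted at G contains: B, C, G, K
Count = 4

Answer: 4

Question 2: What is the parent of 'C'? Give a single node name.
Answer: K

Derivation:
Scan adjacency: C appears as child of K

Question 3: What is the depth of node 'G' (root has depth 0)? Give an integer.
Answer: 2

Derivation:
Path from root to G: J -> D -> G
Depth = number of edges = 2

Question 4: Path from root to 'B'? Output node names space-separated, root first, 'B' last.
Answer: J D G B

Derivation:
Walk down from root: J -> D -> G -> B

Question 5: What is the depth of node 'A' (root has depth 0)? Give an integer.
Answer: 2

Derivation:
Path from root to A: J -> D -> A
Depth = number of edges = 2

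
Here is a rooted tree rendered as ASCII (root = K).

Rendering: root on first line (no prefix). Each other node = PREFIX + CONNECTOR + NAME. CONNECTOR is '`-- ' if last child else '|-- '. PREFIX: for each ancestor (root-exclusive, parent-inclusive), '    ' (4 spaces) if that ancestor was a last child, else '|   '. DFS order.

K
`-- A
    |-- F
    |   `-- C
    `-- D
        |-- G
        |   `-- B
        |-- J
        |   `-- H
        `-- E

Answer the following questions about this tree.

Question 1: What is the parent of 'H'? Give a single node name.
Answer: J

Derivation:
Scan adjacency: H appears as child of J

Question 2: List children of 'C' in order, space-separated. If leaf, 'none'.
Answer: none

Derivation:
Node C's children (from adjacency): (leaf)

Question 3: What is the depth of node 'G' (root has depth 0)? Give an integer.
Answer: 3

Derivation:
Path from root to G: K -> A -> D -> G
Depth = number of edges = 3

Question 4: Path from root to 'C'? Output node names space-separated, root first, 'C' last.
Walk down from root: K -> A -> F -> C

Answer: K A F C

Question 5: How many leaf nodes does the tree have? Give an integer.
Answer: 4

Derivation:
Leaves (nodes with no children): B, C, E, H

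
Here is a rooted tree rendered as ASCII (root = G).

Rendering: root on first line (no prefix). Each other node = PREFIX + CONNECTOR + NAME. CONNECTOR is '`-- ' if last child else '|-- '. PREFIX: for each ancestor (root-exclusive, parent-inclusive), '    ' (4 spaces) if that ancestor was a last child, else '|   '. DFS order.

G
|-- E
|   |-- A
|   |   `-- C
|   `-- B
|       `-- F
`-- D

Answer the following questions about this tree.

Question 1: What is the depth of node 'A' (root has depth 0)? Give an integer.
Answer: 2

Derivation:
Path from root to A: G -> E -> A
Depth = number of edges = 2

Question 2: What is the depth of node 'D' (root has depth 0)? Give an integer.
Answer: 1

Derivation:
Path from root to D: G -> D
Depth = number of edges = 1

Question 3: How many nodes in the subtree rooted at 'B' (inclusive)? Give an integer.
Subtree rooted at B contains: B, F
Count = 2

Answer: 2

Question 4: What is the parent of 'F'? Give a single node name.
Scan adjacency: F appears as child of B

Answer: B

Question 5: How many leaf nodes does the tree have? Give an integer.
Answer: 3

Derivation:
Leaves (nodes with no children): C, D, F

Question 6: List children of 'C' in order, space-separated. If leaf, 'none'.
Answer: none

Derivation:
Node C's children (from adjacency): (leaf)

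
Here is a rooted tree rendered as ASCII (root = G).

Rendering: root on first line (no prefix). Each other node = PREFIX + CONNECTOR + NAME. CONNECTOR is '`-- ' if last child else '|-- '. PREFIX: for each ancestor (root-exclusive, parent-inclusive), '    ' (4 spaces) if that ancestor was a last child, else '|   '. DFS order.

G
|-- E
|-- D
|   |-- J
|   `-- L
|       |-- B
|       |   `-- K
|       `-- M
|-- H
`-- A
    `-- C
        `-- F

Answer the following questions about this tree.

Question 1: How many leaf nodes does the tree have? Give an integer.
Answer: 6

Derivation:
Leaves (nodes with no children): E, F, H, J, K, M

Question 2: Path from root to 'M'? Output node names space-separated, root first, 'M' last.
Walk down from root: G -> D -> L -> M

Answer: G D L M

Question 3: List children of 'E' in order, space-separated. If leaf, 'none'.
Answer: none

Derivation:
Node E's children (from adjacency): (leaf)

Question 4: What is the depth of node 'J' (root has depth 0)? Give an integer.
Path from root to J: G -> D -> J
Depth = number of edges = 2

Answer: 2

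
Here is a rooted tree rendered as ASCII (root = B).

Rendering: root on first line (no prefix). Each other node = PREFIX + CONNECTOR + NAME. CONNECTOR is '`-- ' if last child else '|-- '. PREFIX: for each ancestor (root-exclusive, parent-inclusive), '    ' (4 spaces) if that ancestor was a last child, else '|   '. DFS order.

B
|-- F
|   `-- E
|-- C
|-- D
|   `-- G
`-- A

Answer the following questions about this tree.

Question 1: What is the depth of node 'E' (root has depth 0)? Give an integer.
Path from root to E: B -> F -> E
Depth = number of edges = 2

Answer: 2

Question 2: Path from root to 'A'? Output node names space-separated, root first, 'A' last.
Answer: B A

Derivation:
Walk down from root: B -> A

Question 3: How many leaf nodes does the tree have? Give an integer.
Answer: 4

Derivation:
Leaves (nodes with no children): A, C, E, G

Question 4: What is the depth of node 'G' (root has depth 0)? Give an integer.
Path from root to G: B -> D -> G
Depth = number of edges = 2

Answer: 2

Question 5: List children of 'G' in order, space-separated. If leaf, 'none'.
Answer: none

Derivation:
Node G's children (from adjacency): (leaf)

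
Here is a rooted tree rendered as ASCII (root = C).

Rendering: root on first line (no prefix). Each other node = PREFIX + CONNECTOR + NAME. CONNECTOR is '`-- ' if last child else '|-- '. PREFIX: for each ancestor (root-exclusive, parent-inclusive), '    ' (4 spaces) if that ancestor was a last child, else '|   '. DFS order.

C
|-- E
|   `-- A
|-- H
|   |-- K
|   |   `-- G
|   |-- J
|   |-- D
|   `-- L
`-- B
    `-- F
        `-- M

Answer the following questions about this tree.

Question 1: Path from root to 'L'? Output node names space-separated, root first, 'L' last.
Answer: C H L

Derivation:
Walk down from root: C -> H -> L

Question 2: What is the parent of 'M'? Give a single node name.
Scan adjacency: M appears as child of F

Answer: F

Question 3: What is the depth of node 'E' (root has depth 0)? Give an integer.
Answer: 1

Derivation:
Path from root to E: C -> E
Depth = number of edges = 1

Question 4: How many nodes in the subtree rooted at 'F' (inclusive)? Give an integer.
Answer: 2

Derivation:
Subtree rooted at F contains: F, M
Count = 2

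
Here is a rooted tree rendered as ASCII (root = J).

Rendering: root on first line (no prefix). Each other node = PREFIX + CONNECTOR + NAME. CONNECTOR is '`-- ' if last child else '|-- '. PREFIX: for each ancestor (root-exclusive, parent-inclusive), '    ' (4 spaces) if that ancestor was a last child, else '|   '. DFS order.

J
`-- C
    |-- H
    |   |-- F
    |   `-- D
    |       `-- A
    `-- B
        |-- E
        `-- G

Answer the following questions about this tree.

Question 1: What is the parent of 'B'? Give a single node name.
Scan adjacency: B appears as child of C

Answer: C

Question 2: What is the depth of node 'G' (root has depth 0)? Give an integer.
Answer: 3

Derivation:
Path from root to G: J -> C -> B -> G
Depth = number of edges = 3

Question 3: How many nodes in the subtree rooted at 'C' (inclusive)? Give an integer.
Answer: 8

Derivation:
Subtree rooted at C contains: A, B, C, D, E, F, G, H
Count = 8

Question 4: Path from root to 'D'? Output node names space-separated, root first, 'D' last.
Answer: J C H D

Derivation:
Walk down from root: J -> C -> H -> D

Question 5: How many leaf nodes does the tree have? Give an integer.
Answer: 4

Derivation:
Leaves (nodes with no children): A, E, F, G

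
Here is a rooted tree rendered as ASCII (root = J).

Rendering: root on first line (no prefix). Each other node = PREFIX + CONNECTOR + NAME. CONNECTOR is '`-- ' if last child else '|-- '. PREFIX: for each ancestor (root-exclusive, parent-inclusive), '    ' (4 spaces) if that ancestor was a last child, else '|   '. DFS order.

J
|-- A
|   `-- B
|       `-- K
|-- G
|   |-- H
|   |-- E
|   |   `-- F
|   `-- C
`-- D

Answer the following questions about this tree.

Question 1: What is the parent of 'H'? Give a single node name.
Answer: G

Derivation:
Scan adjacency: H appears as child of G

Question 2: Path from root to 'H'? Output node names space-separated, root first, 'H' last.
Answer: J G H

Derivation:
Walk down from root: J -> G -> H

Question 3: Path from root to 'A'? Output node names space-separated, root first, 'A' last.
Walk down from root: J -> A

Answer: J A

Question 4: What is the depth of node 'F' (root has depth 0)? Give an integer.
Answer: 3

Derivation:
Path from root to F: J -> G -> E -> F
Depth = number of edges = 3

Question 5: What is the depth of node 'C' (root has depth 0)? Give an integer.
Answer: 2

Derivation:
Path from root to C: J -> G -> C
Depth = number of edges = 2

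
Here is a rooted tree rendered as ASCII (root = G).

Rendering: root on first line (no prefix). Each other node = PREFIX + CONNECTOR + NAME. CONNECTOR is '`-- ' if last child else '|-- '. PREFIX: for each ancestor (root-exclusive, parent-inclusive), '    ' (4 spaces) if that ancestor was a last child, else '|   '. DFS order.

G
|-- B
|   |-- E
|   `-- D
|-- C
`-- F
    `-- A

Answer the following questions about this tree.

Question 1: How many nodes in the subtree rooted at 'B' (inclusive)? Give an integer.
Subtree rooted at B contains: B, D, E
Count = 3

Answer: 3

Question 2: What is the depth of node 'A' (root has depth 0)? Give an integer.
Path from root to A: G -> F -> A
Depth = number of edges = 2

Answer: 2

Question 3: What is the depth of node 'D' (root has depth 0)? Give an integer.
Answer: 2

Derivation:
Path from root to D: G -> B -> D
Depth = number of edges = 2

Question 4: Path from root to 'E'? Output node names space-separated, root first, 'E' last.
Answer: G B E

Derivation:
Walk down from root: G -> B -> E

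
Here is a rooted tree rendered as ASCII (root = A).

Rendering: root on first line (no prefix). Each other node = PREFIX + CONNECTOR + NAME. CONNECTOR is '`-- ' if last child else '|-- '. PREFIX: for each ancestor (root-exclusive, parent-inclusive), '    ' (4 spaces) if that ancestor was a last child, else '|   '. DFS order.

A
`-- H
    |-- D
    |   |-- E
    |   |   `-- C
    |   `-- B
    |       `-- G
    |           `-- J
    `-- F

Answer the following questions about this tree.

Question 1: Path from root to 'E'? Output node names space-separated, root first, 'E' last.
Answer: A H D E

Derivation:
Walk down from root: A -> H -> D -> E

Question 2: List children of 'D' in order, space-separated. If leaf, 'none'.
Node D's children (from adjacency): E, B

Answer: E B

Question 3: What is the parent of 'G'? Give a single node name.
Scan adjacency: G appears as child of B

Answer: B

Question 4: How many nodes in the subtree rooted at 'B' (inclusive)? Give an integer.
Answer: 3

Derivation:
Subtree rooted at B contains: B, G, J
Count = 3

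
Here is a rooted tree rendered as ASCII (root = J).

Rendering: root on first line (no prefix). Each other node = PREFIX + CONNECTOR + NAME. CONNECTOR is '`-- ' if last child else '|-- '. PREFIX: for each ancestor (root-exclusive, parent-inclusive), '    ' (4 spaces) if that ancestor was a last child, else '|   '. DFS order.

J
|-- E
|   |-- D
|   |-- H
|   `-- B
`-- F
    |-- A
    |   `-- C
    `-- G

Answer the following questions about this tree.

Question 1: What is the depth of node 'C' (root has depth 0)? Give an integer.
Answer: 3

Derivation:
Path from root to C: J -> F -> A -> C
Depth = number of edges = 3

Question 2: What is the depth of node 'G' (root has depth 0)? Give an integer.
Answer: 2

Derivation:
Path from root to G: J -> F -> G
Depth = number of edges = 2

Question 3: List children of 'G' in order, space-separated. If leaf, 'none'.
Answer: none

Derivation:
Node G's children (from adjacency): (leaf)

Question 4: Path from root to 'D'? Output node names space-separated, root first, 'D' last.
Answer: J E D

Derivation:
Walk down from root: J -> E -> D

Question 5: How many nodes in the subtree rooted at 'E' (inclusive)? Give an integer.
Subtree rooted at E contains: B, D, E, H
Count = 4

Answer: 4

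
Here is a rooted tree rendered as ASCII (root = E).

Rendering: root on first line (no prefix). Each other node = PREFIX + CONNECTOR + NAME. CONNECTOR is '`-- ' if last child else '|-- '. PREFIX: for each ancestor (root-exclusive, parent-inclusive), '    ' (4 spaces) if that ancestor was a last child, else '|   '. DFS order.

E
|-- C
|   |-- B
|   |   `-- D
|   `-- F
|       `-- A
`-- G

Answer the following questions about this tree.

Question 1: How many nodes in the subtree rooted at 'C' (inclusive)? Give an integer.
Answer: 5

Derivation:
Subtree rooted at C contains: A, B, C, D, F
Count = 5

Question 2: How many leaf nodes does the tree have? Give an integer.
Leaves (nodes with no children): A, D, G

Answer: 3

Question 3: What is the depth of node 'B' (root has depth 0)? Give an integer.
Path from root to B: E -> C -> B
Depth = number of edges = 2

Answer: 2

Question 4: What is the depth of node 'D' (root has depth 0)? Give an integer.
Answer: 3

Derivation:
Path from root to D: E -> C -> B -> D
Depth = number of edges = 3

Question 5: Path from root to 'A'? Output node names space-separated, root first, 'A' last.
Answer: E C F A

Derivation:
Walk down from root: E -> C -> F -> A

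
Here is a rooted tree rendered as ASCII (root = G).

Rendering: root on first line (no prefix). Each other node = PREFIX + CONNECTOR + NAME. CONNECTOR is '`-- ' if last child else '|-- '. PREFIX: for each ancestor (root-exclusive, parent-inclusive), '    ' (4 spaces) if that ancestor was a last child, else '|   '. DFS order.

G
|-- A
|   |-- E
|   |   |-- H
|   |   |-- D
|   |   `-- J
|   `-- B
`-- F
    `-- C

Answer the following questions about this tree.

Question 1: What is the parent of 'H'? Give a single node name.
Scan adjacency: H appears as child of E

Answer: E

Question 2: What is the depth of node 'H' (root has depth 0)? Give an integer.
Answer: 3

Derivation:
Path from root to H: G -> A -> E -> H
Depth = number of edges = 3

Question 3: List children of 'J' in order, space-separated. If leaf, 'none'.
Answer: none

Derivation:
Node J's children (from adjacency): (leaf)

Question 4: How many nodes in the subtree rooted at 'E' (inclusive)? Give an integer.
Answer: 4

Derivation:
Subtree rooted at E contains: D, E, H, J
Count = 4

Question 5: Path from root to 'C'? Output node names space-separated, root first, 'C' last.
Answer: G F C

Derivation:
Walk down from root: G -> F -> C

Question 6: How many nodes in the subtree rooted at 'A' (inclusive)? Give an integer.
Answer: 6

Derivation:
Subtree rooted at A contains: A, B, D, E, H, J
Count = 6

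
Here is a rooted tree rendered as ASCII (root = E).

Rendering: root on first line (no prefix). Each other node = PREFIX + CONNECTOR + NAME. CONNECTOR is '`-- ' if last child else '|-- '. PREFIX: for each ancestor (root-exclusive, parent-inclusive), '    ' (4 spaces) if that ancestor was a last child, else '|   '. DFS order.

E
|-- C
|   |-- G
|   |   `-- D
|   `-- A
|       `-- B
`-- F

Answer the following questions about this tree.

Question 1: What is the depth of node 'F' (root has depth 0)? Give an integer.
Answer: 1

Derivation:
Path from root to F: E -> F
Depth = number of edges = 1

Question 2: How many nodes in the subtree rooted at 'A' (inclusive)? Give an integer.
Answer: 2

Derivation:
Subtree rooted at A contains: A, B
Count = 2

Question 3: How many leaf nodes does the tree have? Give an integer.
Leaves (nodes with no children): B, D, F

Answer: 3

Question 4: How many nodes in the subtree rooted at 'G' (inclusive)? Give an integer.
Answer: 2

Derivation:
Subtree rooted at G contains: D, G
Count = 2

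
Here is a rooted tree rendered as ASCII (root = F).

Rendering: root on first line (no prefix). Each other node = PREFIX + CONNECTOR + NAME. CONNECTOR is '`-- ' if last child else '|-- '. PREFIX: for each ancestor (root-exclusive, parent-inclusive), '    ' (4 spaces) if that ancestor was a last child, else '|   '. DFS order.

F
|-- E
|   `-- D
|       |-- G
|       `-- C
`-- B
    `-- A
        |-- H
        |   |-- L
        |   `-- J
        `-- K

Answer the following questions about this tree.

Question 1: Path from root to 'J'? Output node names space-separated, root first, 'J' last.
Answer: F B A H J

Derivation:
Walk down from root: F -> B -> A -> H -> J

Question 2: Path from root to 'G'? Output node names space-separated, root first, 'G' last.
Answer: F E D G

Derivation:
Walk down from root: F -> E -> D -> G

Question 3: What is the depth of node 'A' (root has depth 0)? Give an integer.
Path from root to A: F -> B -> A
Depth = number of edges = 2

Answer: 2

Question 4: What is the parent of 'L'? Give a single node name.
Answer: H

Derivation:
Scan adjacency: L appears as child of H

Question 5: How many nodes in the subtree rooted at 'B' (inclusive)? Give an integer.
Subtree rooted at B contains: A, B, H, J, K, L
Count = 6

Answer: 6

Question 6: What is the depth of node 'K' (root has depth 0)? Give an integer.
Path from root to K: F -> B -> A -> K
Depth = number of edges = 3

Answer: 3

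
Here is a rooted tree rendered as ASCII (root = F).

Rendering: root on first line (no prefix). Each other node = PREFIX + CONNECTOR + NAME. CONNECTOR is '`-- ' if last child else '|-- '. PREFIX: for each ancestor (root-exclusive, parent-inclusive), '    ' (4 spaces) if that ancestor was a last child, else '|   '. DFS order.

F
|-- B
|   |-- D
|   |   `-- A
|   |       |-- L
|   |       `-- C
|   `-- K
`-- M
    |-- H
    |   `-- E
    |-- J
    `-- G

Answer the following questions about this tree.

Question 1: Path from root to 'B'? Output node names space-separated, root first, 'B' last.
Walk down from root: F -> B

Answer: F B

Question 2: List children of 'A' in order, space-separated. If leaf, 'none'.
Answer: L C

Derivation:
Node A's children (from adjacency): L, C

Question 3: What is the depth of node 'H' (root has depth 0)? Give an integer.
Path from root to H: F -> M -> H
Depth = number of edges = 2

Answer: 2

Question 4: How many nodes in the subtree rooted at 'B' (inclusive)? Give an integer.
Subtree rooted at B contains: A, B, C, D, K, L
Count = 6

Answer: 6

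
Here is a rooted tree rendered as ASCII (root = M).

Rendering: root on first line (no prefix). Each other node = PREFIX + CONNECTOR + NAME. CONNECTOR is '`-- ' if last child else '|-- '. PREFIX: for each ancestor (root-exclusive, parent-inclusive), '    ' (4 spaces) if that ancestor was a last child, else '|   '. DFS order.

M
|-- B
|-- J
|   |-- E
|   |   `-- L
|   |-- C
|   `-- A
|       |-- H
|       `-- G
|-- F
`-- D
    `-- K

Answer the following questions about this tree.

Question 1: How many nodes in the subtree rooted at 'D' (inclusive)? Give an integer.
Answer: 2

Derivation:
Subtree rooted at D contains: D, K
Count = 2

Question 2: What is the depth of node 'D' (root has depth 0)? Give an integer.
Path from root to D: M -> D
Depth = number of edges = 1

Answer: 1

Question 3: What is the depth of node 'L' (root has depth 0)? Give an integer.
Answer: 3

Derivation:
Path from root to L: M -> J -> E -> L
Depth = number of edges = 3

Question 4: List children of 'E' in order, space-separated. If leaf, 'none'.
Answer: L

Derivation:
Node E's children (from adjacency): L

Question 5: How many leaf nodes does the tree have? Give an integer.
Answer: 7

Derivation:
Leaves (nodes with no children): B, C, F, G, H, K, L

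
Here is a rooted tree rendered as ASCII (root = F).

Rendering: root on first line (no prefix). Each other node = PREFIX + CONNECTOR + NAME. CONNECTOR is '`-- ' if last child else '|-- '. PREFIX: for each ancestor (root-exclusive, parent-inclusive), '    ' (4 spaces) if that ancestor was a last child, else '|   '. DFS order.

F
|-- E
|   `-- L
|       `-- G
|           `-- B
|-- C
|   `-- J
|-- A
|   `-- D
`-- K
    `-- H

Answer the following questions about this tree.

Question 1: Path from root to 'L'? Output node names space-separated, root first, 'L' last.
Answer: F E L

Derivation:
Walk down from root: F -> E -> L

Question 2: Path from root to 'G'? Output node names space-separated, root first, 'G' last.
Answer: F E L G

Derivation:
Walk down from root: F -> E -> L -> G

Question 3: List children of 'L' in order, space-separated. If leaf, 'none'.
Node L's children (from adjacency): G

Answer: G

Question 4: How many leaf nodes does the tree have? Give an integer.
Answer: 4

Derivation:
Leaves (nodes with no children): B, D, H, J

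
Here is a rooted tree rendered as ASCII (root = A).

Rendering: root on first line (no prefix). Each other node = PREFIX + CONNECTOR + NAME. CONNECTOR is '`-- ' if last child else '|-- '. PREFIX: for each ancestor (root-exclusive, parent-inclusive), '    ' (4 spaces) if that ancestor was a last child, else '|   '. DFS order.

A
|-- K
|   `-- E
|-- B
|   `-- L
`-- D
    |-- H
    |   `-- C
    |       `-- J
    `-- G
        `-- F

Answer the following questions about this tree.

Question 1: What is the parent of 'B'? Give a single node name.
Scan adjacency: B appears as child of A

Answer: A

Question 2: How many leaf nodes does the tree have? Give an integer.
Leaves (nodes with no children): E, F, J, L

Answer: 4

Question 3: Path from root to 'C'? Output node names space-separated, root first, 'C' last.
Walk down from root: A -> D -> H -> C

Answer: A D H C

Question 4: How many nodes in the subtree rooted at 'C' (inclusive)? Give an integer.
Subtree rooted at C contains: C, J
Count = 2

Answer: 2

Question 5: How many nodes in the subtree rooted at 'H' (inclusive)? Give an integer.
Subtree rooted at H contains: C, H, J
Count = 3

Answer: 3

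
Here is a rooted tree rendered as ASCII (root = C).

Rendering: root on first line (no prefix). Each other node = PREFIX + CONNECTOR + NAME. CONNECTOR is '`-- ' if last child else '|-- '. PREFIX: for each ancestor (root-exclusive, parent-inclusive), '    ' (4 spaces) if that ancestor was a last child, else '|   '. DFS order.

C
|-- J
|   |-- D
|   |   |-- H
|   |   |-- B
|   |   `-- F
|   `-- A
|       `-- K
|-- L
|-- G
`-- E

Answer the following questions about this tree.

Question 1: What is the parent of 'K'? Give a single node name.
Scan adjacency: K appears as child of A

Answer: A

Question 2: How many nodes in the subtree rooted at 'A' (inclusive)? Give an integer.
Subtree rooted at A contains: A, K
Count = 2

Answer: 2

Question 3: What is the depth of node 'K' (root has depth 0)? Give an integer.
Answer: 3

Derivation:
Path from root to K: C -> J -> A -> K
Depth = number of edges = 3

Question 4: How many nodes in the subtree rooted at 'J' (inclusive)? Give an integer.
Answer: 7

Derivation:
Subtree rooted at J contains: A, B, D, F, H, J, K
Count = 7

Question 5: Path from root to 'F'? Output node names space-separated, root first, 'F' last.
Answer: C J D F

Derivation:
Walk down from root: C -> J -> D -> F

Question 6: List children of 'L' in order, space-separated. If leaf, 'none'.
Node L's children (from adjacency): (leaf)

Answer: none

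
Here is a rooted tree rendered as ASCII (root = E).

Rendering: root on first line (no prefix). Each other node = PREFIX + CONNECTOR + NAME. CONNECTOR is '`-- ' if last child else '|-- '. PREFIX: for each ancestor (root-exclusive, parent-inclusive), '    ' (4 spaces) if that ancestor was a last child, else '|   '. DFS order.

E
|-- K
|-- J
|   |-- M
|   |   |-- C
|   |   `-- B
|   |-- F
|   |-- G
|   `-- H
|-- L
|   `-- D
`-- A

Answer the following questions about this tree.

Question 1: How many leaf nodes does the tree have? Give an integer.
Leaves (nodes with no children): A, B, C, D, F, G, H, K

Answer: 8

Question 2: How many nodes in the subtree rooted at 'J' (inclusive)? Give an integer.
Subtree rooted at J contains: B, C, F, G, H, J, M
Count = 7

Answer: 7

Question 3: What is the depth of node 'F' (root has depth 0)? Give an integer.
Answer: 2

Derivation:
Path from root to F: E -> J -> F
Depth = number of edges = 2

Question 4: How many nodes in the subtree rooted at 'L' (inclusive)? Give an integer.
Answer: 2

Derivation:
Subtree rooted at L contains: D, L
Count = 2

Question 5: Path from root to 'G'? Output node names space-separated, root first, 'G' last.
Walk down from root: E -> J -> G

Answer: E J G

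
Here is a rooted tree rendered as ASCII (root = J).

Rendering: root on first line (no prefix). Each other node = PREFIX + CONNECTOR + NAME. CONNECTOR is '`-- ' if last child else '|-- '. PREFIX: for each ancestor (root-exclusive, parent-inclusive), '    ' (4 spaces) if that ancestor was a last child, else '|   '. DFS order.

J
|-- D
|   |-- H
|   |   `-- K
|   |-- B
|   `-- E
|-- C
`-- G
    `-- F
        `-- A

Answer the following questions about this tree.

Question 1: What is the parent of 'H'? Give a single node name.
Scan adjacency: H appears as child of D

Answer: D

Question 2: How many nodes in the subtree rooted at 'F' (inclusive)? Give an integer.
Subtree rooted at F contains: A, F
Count = 2

Answer: 2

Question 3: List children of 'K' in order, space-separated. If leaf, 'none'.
Answer: none

Derivation:
Node K's children (from adjacency): (leaf)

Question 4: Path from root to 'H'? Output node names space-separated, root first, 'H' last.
Walk down from root: J -> D -> H

Answer: J D H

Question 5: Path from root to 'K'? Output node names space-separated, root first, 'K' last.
Walk down from root: J -> D -> H -> K

Answer: J D H K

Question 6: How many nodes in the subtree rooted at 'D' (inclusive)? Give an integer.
Subtree rooted at D contains: B, D, E, H, K
Count = 5

Answer: 5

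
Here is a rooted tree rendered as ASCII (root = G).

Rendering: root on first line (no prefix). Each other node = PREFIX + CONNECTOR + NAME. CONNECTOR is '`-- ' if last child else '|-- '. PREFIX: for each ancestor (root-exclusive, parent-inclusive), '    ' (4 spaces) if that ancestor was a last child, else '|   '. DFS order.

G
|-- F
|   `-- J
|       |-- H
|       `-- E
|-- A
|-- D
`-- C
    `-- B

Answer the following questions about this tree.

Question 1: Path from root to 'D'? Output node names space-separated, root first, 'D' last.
Walk down from root: G -> D

Answer: G D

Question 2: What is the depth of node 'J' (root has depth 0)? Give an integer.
Path from root to J: G -> F -> J
Depth = number of edges = 2

Answer: 2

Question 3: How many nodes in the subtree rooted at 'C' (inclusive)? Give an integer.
Answer: 2

Derivation:
Subtree rooted at C contains: B, C
Count = 2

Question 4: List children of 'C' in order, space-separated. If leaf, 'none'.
Node C's children (from adjacency): B

Answer: B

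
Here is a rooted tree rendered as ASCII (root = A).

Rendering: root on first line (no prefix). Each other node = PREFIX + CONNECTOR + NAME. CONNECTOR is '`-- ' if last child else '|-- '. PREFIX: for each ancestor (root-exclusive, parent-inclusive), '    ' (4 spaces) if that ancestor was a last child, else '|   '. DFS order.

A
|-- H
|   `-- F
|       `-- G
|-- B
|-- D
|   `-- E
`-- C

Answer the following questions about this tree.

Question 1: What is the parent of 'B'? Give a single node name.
Scan adjacency: B appears as child of A

Answer: A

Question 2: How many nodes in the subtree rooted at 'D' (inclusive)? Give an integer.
Answer: 2

Derivation:
Subtree rooted at D contains: D, E
Count = 2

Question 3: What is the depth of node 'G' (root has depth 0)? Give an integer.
Answer: 3

Derivation:
Path from root to G: A -> H -> F -> G
Depth = number of edges = 3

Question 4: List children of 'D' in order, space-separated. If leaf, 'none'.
Answer: E

Derivation:
Node D's children (from adjacency): E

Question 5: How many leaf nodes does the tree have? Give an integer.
Leaves (nodes with no children): B, C, E, G

Answer: 4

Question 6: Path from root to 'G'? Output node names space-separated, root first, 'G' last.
Answer: A H F G

Derivation:
Walk down from root: A -> H -> F -> G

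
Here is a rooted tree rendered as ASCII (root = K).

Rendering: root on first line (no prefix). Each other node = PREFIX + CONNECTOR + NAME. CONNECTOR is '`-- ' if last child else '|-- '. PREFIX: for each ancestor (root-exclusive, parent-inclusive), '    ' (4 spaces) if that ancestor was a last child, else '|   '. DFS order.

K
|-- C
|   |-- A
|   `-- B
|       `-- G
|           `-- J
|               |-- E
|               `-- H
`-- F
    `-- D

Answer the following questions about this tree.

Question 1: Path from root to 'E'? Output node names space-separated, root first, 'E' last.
Walk down from root: K -> C -> B -> G -> J -> E

Answer: K C B G J E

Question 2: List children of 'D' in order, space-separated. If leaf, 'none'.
Node D's children (from adjacency): (leaf)

Answer: none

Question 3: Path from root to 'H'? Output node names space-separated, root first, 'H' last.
Answer: K C B G J H

Derivation:
Walk down from root: K -> C -> B -> G -> J -> H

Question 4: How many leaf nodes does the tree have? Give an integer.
Answer: 4

Derivation:
Leaves (nodes with no children): A, D, E, H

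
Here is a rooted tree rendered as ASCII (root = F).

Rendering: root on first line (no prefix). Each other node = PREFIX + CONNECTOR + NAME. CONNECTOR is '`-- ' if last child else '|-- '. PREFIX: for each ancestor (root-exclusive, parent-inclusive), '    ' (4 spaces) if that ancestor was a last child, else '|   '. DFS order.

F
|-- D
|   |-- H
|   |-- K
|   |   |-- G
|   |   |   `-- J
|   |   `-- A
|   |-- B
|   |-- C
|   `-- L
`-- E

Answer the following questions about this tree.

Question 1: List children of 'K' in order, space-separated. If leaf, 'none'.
Node K's children (from adjacency): G, A

Answer: G A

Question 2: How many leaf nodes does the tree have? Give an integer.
Answer: 7

Derivation:
Leaves (nodes with no children): A, B, C, E, H, J, L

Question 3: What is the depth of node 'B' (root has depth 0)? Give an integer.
Path from root to B: F -> D -> B
Depth = number of edges = 2

Answer: 2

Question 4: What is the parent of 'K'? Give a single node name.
Answer: D

Derivation:
Scan adjacency: K appears as child of D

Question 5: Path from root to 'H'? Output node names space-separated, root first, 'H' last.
Walk down from root: F -> D -> H

Answer: F D H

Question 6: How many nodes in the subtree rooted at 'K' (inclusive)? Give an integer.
Subtree rooted at K contains: A, G, J, K
Count = 4

Answer: 4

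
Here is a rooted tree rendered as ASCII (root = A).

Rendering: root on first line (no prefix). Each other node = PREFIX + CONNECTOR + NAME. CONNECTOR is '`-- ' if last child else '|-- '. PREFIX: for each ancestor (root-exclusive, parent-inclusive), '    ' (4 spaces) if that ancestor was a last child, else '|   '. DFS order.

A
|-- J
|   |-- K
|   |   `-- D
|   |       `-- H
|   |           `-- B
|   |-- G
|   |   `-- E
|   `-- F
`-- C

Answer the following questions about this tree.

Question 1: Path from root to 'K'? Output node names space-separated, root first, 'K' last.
Walk down from root: A -> J -> K

Answer: A J K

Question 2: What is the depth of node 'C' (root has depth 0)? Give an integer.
Answer: 1

Derivation:
Path from root to C: A -> C
Depth = number of edges = 1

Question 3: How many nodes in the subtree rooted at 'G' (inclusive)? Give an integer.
Subtree rooted at G contains: E, G
Count = 2

Answer: 2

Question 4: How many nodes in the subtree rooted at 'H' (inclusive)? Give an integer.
Answer: 2

Derivation:
Subtree rooted at H contains: B, H
Count = 2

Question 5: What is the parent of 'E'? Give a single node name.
Scan adjacency: E appears as child of G

Answer: G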